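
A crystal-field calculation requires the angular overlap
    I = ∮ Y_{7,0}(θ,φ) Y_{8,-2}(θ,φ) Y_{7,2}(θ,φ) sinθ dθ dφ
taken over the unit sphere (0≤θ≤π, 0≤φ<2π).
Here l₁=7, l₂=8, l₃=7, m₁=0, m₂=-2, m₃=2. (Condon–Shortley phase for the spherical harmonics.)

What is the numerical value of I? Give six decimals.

Checks pass: Σm=0; 22 even; l₃=7∈[1,15].
(2·7+1)(2·8+1)(2·7+1) = 3825
Δ: 8! 6! 8! / 23! → 1/22086194130
sum: t=1:−1/18289152000 t=2:+1/248832000 t=3:−1/24883200 t=4:+1/11943936 t=5:−1/24883200 t=6:+1/248832000 t=7:−1/18289152000 = 11/975421440
3j²(7 8 7; 0 0 0) = Δ·Π!·Σ² = 1750/289731  (sign -1)
sum: t=1:−1/2612736000 t=2:+1/99532800 t=3:−1/24883200 t=4:+1/29859840 t=5:−1/174182400 t=6:+1/6967296000 = -11/4180377600
3j²(7 8 7; 0 -2 2) = Δ·Π!·Σ² = 175/193154  (sign +1)
combine: 4πI² = 3825·1750/289731·175/193154 = 11484375/548653937
take √, sign -1: I = -0.04081309

-0.040813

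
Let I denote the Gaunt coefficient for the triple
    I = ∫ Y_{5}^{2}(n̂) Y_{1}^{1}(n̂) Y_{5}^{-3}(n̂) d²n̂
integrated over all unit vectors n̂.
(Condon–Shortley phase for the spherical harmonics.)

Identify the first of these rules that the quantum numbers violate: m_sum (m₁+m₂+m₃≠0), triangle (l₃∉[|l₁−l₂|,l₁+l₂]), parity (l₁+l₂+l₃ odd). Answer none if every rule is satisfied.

parity

Σmᵢ = 0  ✓
l₃∈[|l₁−l₂|,l₁+l₂]=[4,6], have l₃=5  ✓
Σlᵢ = 11 ⇒ odd  ✗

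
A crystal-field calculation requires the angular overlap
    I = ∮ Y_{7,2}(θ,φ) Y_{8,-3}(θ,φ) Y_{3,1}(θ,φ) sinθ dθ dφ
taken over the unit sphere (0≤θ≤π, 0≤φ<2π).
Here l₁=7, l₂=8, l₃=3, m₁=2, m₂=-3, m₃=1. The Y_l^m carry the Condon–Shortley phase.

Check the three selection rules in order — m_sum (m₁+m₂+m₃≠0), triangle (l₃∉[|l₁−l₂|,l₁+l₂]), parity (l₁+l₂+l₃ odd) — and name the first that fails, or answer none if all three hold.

azimuthal sum: 2 − 3 + 1 = 0  ✓
1 ≤ 3 ≤ 15 (triangle on l)  ✓
L = 7 + 8 + 3 = 18 (even)  ✓

none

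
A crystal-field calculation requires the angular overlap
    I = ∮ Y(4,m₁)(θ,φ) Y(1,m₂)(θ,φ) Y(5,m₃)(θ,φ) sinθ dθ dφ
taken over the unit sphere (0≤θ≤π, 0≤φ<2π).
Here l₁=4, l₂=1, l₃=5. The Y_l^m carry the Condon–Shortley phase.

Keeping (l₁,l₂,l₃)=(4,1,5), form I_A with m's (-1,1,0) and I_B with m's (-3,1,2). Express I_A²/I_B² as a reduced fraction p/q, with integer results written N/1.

10/3

Same 4,1,5: normalisation and zero-m 3j drop out of the ratio.
A: Δ: 0! 8! 2! / 11! → 1/495; sum: t=0:+1/1440 = 1/1440; 3j²(4 1 5; -1 1 0) = Δ·Π!·Σ² = 2/99  (sign -1)
B: Δ: 0! 8! 2! / 11! → 1/495; sum: t=0:+1/10080 = 1/10080; 3j²(4 1 5; -3 1 2) = Δ·Π!·Σ² = 1/165  (sign -1)
I_A²/I_B² = (2/99)/(1/165) = 10/3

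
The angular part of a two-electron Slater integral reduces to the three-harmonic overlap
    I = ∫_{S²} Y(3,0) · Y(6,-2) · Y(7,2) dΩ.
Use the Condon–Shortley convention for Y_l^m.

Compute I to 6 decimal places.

0.080527

Rules hold: Σm=0, L=16 even, 3≤7≤9.
N = 7·13·15 = 1365
Δ = 2!·4!·10!/17! = 1/2042040
Racah Σ t=0..2: t=0:+1/207360 t=1:−1/57600 t=2:+1/207360 = -1/129600
⇒ 3j(3 6 7; 0 0 0)² = 168/12155, sgn +1
Racah Σ t=0..2: t=0:+1/207360 t=1:−1/120960 t=2:+1/967680 = -1/414720
⇒ 3j(3 6 7; 0 -2 2)² = 21/4862, sgn +1
4πI² = N·(3j₀)²·(3jₘ)² = 37044/454597
I = +1·√(0.0814876/4π) = 0.08052685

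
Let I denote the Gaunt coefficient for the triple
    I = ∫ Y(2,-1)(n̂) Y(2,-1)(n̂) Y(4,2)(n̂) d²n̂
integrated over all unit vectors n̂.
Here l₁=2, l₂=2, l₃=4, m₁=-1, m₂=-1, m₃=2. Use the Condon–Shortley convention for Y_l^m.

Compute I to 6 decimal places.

m-sum 0 ✓  L=8 even ✓  0≤4≤4 ✓
Π(2lᵢ+1) = 5×5×9 = 225
triangle coeff Δ(2,2,4) = 1/630
Σ_t [0,0]: t=0:+1/16 = 1/16
(3j)²=2/35 [(2 2 4; 0 0 0)], sign=+1
Σ_t [0,0]: t=0:+1/36 = 1/36
(3j)²=4/63 [(2 2 4; -1 -1 2)], sign=+1
⇒ 4πI² = 40/49
I = (+1)√(40/49/(4π)) = 0.25487487

0.254875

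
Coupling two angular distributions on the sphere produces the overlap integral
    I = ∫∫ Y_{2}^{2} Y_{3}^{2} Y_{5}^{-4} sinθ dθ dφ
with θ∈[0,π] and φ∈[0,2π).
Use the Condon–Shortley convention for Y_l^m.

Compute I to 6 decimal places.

Checks pass: Σm=0; 10 even; l₃=5∈[1,5].
(2·2+1)(2·3+1)(2·5+1) = 385
Δ: 0! 4! 6! / 11! → 1/2310
sum: t=0:+1/144 = 1/144
3j²(2 3 5; 0 0 0) = Δ·Π!·Σ² = 10/231  (sign -1)
sum: t=0:+1/2880 = 1/2880
3j²(2 3 5; 2 2 -4) = Δ·Π!·Σ² = 3/55  (sign -1)
combine: 4πI² = 385·10/231·3/55 = 10/11
take √, sign +1: I = 0.26896683

0.268967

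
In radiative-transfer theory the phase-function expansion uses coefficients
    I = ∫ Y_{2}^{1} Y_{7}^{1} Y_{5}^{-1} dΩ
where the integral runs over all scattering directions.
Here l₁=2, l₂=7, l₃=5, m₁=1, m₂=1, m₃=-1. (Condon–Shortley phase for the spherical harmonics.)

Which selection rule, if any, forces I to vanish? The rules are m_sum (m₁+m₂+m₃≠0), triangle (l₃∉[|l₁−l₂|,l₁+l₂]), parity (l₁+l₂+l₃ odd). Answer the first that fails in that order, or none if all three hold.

m_sum

m₁+m₂+m₃ = 1 + 1 − 1 = 1  ✗
triangle: |2−7|=5 ≤ l₃=5 ≤ 2+7=9
parity: l₁+l₂+l₃ = 14 is even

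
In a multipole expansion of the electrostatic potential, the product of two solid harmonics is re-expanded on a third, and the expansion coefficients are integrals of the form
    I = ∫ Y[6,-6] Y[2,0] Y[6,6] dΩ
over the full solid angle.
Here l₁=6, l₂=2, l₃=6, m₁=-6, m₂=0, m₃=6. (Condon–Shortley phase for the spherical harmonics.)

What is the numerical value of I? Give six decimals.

-0.252313

Checks pass: Σm=0; 14 even; l₃=6∈[4,8].
(2·6+1)(2·2+1)(2·6+1) = 845
Δ: 2! 10! 2! / 15! → 1/90090
sum: t=0:+1/69120 t=1:−1/14400 t=2:+1/69120 = -7/172800
3j²(6 2 6; 0 0 0) = Δ·Π!·Σ² = 14/715  (sign -1)
sum: t=2:+1/14515200 = 1/14515200
3j²(6 2 6; -6 0 6) = Δ·Π!·Σ² = 22/455  (sign +1)
combine: 4πI² = 845·14/715·22/455 = 4/5
take √, sign -1: I = -0.25231325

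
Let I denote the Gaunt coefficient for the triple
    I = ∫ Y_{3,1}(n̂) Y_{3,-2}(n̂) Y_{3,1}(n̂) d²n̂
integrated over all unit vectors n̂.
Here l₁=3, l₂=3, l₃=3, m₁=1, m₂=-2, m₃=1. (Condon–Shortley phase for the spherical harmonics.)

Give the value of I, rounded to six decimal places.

0.000000

L=9 odd ⇒ parity kills the (l;000) factor ⇒ I = 0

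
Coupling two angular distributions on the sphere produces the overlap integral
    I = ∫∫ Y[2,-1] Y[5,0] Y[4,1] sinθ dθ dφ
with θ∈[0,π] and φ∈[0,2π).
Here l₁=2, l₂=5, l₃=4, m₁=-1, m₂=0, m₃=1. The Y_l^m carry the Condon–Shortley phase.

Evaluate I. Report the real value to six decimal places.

Σlᵢ=11 odd — θ-integrand is odd under cosθ→−cosθ; I=0

0.000000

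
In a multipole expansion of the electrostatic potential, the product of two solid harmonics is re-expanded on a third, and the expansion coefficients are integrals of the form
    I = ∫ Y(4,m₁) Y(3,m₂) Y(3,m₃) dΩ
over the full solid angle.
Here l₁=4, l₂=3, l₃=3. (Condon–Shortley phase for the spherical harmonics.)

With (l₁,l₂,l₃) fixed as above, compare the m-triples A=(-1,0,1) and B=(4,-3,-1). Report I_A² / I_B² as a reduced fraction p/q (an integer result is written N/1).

Shared (l₁,l₂,l₃)=(4,3,3): N and (l;000)² cancel in I_A²/I_B².
A: Δ = 4!·4!·2!/11! = 1/34650; Racah Σ t=1..3: t=1:−1/288 t=2:+1/24 t=3:−1/48 = 5/288; ⇒ 3j(4 3 3; -1 0 1)² = 5/462, sgn +1
B: Δ = 4!·4!·2!/11! = 1/34650; Racah Σ t=0..0: t=0:+1/1152 = 1/1152; ⇒ 3j(4 3 3; 4 -3 -1)² = 1/33, sgn +1
I_A²/I_B² = (5/462)/(1/33) = 5/14

5/14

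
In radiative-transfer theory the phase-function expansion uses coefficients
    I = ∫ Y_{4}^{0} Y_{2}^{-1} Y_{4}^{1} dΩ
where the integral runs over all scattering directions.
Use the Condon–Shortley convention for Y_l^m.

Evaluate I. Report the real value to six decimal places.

-0.044869

m-sum 0 ✓  L=10 even ✓  2≤4≤6 ✓
Π(2lᵢ+1) = 9×5×9 = 405
triangle coeff Δ(4,2,4) = 1/13860
Σ_t [0,2]: t=0:+1/192 t=1:−1/36 t=2:+1/192 = -5/288
(3j)²=20/693 [(4 2 4; 0 0 0)], sign=-1
Σ_t [0,1]: t=0:+1/96 t=1:−1/72 = -1/288
(3j)²=1/462 [(4 2 4; 0 -1 1)], sign=+1
⇒ 4πI² = 150/5929
I = (-1)√(150/5929/(4π)) = -0.04486937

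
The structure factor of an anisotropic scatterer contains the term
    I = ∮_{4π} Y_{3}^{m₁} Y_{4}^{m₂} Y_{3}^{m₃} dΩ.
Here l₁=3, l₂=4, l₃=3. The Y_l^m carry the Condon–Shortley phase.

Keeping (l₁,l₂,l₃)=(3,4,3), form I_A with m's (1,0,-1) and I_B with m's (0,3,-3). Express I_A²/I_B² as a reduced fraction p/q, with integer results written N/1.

1/63

Shared (l₁,l₂,l₃)=(3,4,3): N and (l;000)² cancel in I_A²/I_B².
A: Δ = 4!·2!·4!/11! = 1/34650; Racah Σ t=0..2: t=0:+1/1152 t=1:−1/36 t=2:+1/32 = 5/1152; ⇒ 3j(3 4 3; 1 0 -1)² = 1/1386, sgn +1
B: Δ = 4!·2!·4!/11! = 1/34650; Racah Σ t=3..3: t=3:−1/288 = -1/288; ⇒ 3j(3 4 3; 0 3 -3)² = 1/22, sgn -1
I_A²/I_B² = (1/1386)/(1/22) = 1/63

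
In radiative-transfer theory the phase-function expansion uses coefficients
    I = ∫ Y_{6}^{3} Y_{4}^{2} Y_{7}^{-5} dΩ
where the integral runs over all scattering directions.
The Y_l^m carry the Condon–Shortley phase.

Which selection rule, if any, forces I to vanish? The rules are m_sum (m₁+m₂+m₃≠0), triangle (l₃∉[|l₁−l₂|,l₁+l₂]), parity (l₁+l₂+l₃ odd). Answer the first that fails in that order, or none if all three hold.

parity

m₁+m₂+m₃ = 3 + 2 − 5 = 0  ✓
triangle: |6−4|=2 ≤ l₃=7 ≤ 6+4=10  ✓
parity: l₁+l₂+l₃ = 17 is odd  ✗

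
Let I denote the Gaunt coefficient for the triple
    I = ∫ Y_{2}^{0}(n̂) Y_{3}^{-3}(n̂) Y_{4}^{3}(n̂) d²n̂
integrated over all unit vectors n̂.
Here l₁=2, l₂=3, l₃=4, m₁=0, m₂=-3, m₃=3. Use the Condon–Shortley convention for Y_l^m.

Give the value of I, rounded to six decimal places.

0.000000

l₁+l₂+l₃=9 is odd: 3j(l;000)=0 ⇒ I=0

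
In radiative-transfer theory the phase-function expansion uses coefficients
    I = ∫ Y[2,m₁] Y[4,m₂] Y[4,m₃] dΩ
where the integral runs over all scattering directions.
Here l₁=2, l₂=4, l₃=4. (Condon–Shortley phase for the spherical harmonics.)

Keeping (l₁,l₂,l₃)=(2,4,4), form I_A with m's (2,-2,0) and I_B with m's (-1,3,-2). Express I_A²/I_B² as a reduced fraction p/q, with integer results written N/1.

Shared (l₁,l₂,l₃)=(2,4,4): N and (l;000)² cancel in I_A²/I_B².
A: Δ = 2!·2!·6!/11! = 1/13860; Racah Σ t=0..0: t=0:+1/192 = 1/192; ⇒ 3j(2 4 4; 2 -2 0)² = 3/77, sgn +1
B: Δ = 2!·2!·6!/11! = 1/13860; Racah Σ t=1..2: t=1:−1/1440 t=2:+1/240 = 1/288; ⇒ 3j(2 4 4; -1 3 -2)² = 5/132, sgn +1
I_A²/I_B² = (3/77)/(5/132) = 36/35

36/35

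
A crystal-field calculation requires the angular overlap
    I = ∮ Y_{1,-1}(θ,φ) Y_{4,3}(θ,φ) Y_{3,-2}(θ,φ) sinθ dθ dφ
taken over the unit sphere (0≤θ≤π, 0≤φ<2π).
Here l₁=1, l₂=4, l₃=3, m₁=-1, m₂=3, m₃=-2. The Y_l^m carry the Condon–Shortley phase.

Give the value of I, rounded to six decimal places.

Rules hold: Σm=0, L=8 even, 3≤3≤5.
N = 3·9·7 = 189
Δ = 2!·0!·6!/9! = 1/252
Racah Σ t=1..1: t=1:−1/36 = -1/36
⇒ 3j(1 4 3; 0 0 0)² = 4/63, sgn +1
Racah Σ t=2..2: t=2:+1/240 = 1/240
⇒ 3j(1 4 3; -1 3 -2)² = 1/12, sgn -1
4πI² = N·(3j₀)²·(3jₘ)² = 1/1
I = -1·√(1/4π) = -0.28209479

-0.282095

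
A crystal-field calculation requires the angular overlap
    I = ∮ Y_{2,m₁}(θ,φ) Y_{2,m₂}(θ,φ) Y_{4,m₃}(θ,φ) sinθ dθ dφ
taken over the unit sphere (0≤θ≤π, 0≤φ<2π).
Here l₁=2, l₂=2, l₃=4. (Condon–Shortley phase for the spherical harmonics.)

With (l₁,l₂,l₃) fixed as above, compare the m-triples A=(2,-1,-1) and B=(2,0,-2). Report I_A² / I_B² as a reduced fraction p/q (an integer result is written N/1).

Same 2,2,4: normalisation and zero-m 3j drop out of the ratio.
A: Δ: 0! 4! 4! / 9! → 1/630; sum: t=0:+1/144 = 1/144; 3j²(2 2 4; 2 -1 -1) = Δ·Π!·Σ² = 1/126  (sign -1)
B: Δ: 0! 4! 4! / 9! → 1/630; sum: t=0:+1/96 = 1/96; 3j²(2 2 4; 2 0 -2) = Δ·Π!·Σ² = 1/42  (sign +1)
I_A²/I_B² = (1/126)/(1/42) = 1/3

1/3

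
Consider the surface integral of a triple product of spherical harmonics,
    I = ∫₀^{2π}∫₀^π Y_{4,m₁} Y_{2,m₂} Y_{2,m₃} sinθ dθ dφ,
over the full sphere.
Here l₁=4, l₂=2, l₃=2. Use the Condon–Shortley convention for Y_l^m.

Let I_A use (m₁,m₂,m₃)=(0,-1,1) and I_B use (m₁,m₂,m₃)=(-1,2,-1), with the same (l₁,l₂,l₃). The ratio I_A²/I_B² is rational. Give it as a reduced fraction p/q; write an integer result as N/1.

16/5

Shared (l₁,l₂,l₃)=(4,2,2): N and (l;000)² cancel in I_A²/I_B².
A: Δ = 4!·4!·0!/9! = 1/630; Racah Σ t=1..1: t=1:−1/36 = -1/36; ⇒ 3j(4 2 2; 0 -1 1)² = 8/315, sgn +1
B: Δ = 4!·4!·0!/9! = 1/630; Racah Σ t=4..4: t=4:+1/144 = 1/144; ⇒ 3j(4 2 2; -1 2 -1)² = 1/126, sgn -1
I_A²/I_B² = (8/315)/(1/126) = 16/5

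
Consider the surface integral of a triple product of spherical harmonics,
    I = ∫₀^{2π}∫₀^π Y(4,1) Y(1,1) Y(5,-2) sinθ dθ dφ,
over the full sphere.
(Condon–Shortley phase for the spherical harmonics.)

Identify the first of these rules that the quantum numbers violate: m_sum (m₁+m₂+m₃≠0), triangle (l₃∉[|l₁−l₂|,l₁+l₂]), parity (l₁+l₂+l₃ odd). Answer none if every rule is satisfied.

Σmᵢ = 0  ✓
l₃∈[|l₁−l₂|,l₁+l₂]=[3,5], have l₃=5  ✓
Σlᵢ = 10 ⇒ even  ✓

none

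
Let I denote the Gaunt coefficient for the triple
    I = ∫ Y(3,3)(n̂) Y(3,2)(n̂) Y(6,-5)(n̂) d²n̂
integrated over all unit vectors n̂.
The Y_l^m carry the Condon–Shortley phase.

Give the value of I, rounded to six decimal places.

Checks pass: Σm=0; 12 even; l₃=6∈[0,6].
(2·3+1)(2·3+1)(2·6+1) = 637
Δ: 0! 6! 6! / 13! → 1/12012
sum: t=0:+1/1296 = 1/1296
3j²(3 3 6; 0 0 0) = Δ·Π!·Σ² = 100/3003  (sign +1)
sum: t=0:+1/86400 = 1/86400
3j²(3 3 6; 3 2 -5) = Δ·Π!·Σ² = 1/26  (sign -1)
combine: 4πI² = 637·100/3003·1/26 = 350/429
take √, sign -1: I = -0.25480060

-0.254801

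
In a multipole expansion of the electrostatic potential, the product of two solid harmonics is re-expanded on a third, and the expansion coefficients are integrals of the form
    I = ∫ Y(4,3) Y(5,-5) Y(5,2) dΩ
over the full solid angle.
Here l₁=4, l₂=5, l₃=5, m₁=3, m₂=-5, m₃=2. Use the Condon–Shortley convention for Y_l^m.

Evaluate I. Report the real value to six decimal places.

m-sum 0 ✓  L=14 even ✓  1≤5≤9 ✓
Π(2lᵢ+1) = 9×11×11 = 1089
triangle coeff Δ(4,5,5) = 1/3153150
Σ_t [0,4]: t=0:+1/69120 t=1:−1/1728 t=2:+1/576 t=3:−1/1728 t=4:+1/69120 = 7/11520
(3j)²=2/143 [(4 5 5; 0 0 0)], sign=-1
Σ_t [0,0]: t=0:+1/103680 = 1/103680
(3j)²=7/429 [(4 5 5; 3 -5 2)], sign=-1
⇒ 4πI² = 42/169
I = (+1)√(42/169/(4π)) = 0.14062948

0.140629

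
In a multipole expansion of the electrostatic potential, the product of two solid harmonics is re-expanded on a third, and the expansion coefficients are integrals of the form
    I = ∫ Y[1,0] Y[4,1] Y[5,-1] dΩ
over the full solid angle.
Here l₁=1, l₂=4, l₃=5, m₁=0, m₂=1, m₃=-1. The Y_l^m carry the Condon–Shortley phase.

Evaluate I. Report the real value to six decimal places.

Checks pass: Σm=0; 10 even; l₃=5∈[3,5].
(2·1+1)(2·4+1)(2·5+1) = 297
Δ: 0! 2! 8! / 11! → 1/495
sum: t=0:+1/576 = 1/576
3j²(1 4 5; 0 0 0) = Δ·Π!·Σ² = 5/99  (sign -1)
sum: t=0:+1/720 = 1/720
3j²(1 4 5; 0 1 -1) = Δ·Π!·Σ² = 8/165  (sign +1)
combine: 4πI² = 297·5/99·8/165 = 8/11
take √, sign -1: I = -0.24057125

-0.240571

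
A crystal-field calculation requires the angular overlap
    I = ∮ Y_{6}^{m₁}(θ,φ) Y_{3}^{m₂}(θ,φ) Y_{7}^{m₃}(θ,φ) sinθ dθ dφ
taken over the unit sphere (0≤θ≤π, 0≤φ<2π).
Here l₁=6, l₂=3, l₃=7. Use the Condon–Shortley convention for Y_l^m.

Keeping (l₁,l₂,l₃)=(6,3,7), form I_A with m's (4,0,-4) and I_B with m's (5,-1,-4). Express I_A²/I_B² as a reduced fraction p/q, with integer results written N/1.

Shared (l₁,l₂,l₃)=(6,3,7): N and (l;000)² cancel in I_A²/I_B².
A: Δ = 2!·10!·4!/17! = 1/2042040; Racah Σ t=0..2: t=0:+1/967680 t=1:−1/1451520 t=2:+1/43545600 = 1/2721600; ⇒ 3j(6 3 7; 4 0 -4)² = 32/7735, sgn -1
B: Δ = 2!·10!·4!/17! = 1/2042040; Racah Σ t=0..1: t=0:+1/2903040 t=1:−1/21772800 = 13/43545600; ⇒ 3j(6 3 7; 5 -1 -4)² = 143/7140, sgn -1
I_A²/I_B² = (32/7735)/(143/7140) = 384/1859

384/1859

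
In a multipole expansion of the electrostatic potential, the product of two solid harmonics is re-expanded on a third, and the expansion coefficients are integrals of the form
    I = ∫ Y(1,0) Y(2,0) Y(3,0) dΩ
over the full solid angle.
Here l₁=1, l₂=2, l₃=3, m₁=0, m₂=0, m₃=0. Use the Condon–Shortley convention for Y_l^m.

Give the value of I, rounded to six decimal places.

m-sum 0 ✓  L=6 even ✓  1≤3≤3 ✓
Π(2lᵢ+1) = 3×5×7 = 105
triangle coeff Δ(1,2,3) = 1/105
Σ_t [0,0]: t=0:+1/4 = 1/4
(3j)²=3/35 [(1 2 3; 0 0 0)], sign=-1
(m-triple is (0,0,0) — same symbol as above.)
⇒ 4πI² = 27/35
I = (+1)√(27/35/(4π)) = 0.24776670

0.247767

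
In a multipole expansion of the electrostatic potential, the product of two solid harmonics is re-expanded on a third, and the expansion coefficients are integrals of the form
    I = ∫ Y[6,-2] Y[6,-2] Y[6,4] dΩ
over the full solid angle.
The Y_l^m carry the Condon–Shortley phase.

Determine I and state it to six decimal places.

Rules hold: Σm=0, L=18 even, 0≤6≤12.
N = 13·13·13 = 2197
Δ = 6!·6!·6!/19! = 1/325909584
Racah Σ t=0..6: t=0:+1/373248000 t=1:−1/1728000 t=2:+1/110592 t=3:−1/46656 t=4:+1/110592 t=5:−1/1728000 t=6:+1/373248000 = -7/1555200
⇒ 3j(6 6 6; 0 0 0)² = 400/46189, sgn -1
Racah Σ t=2..4: t=2:+1/1658880 t=3:−1/518400 t=4:+1/1658880 = -1/1382400
⇒ 3j(6 6 6; -2 -2 4)² = 504/46189, sgn -1
4πI² = N·(3j₀)²·(3jₘ)² = 2620800/12623809
I = +1·√(0.207608/4π) = 0.12853364

0.128534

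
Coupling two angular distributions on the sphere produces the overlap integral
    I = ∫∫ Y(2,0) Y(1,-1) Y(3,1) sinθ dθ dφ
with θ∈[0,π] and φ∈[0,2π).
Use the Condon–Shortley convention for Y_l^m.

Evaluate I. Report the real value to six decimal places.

-0.202301

Rules hold: Σm=0, L=6 even, 1≤3≤3.
N = 5·3·7 = 105
Δ = 0!·4!·2!/7! = 1/105
Racah Σ t=0..0: t=0:+1/4 = 1/4
⇒ 3j(2 1 3; 0 0 0)² = 3/35, sgn -1
Racah Σ t=0..0: t=0:+1/8 = 1/8
⇒ 3j(2 1 3; 0 -1 1)² = 2/35, sgn +1
4πI² = N·(3j₀)²·(3jₘ)² = 18/35
I = -1·√(0.514286/4π) = -0.20230066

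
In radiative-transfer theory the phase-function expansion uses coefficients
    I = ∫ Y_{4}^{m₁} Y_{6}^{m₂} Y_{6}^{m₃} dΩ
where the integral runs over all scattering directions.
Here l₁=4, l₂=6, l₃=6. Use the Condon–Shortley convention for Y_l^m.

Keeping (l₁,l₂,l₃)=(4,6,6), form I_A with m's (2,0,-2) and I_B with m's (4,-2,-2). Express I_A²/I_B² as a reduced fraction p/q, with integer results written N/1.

363/980

Same 4,6,6: normalisation and zero-m 3j drop out of the ratio.
A: Δ: 4! 4! 8! / 17! → 1/15315300; sum: t=0:+1/138240 t=1:−1/25920 t=2:+1/55296 = -11/829440; 3j²(4 6 6; 2 0 -2) = Δ·Π!·Σ² = 11/1326  (sign -1)
B: Δ: 4! 4! 8! / 17! → 1/15315300; sum: t=0:+1/331776 = 1/331776; 3j²(4 6 6; 4 -2 -2) = Δ·Π!·Σ² = 490/21879  (sign +1)
I_A²/I_B² = (11/1326)/(490/21879) = 363/980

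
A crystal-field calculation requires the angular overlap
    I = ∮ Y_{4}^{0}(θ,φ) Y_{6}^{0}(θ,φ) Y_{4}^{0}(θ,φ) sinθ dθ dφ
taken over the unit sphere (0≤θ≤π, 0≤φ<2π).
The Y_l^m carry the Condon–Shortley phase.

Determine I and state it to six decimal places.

Checks pass: Σm=0; 14 even; l₃=4∈[2,10].
(2·4+1)(2·6+1)(2·4+1) = 1053
Δ: 6! 2! 6! / 15! → 1/1261260
sum: t=2:+1/4608 t=3:−1/1296 t=4:+1/4608 = -7/20736
3j²(4 6 4; 0 0 0) = Δ·Π!·Σ² = 20/1287  (sign -1)
(m-triple is (0,0,0) — same symbol as above.)
combine: 4πI² = 1053·20/1287·20/1287 = 400/1573
take √, sign +1: I = 0.14225276

0.142253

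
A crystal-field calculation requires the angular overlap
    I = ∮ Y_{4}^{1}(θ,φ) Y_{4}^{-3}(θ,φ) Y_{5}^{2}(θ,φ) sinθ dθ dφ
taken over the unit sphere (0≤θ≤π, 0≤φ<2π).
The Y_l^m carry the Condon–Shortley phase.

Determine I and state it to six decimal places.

l₁+l₂+l₃=13 is odd: 3j(l;000)=0 ⇒ I=0

0.000000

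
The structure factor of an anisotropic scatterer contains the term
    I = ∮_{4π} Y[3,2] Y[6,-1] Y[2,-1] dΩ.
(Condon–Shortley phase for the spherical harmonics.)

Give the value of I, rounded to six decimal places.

0.000000

triangle: need 3≤l₃≤9, have 2; I=0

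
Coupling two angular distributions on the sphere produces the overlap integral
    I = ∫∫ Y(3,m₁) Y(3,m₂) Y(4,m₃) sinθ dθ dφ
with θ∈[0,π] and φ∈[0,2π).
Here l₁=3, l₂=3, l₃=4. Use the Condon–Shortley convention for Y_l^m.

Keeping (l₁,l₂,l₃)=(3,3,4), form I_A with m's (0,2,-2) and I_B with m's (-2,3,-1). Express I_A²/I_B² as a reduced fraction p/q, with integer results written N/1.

1/10

Same 3,3,4: normalisation and zero-m 3j drop out of the ratio.
A: Δ: 2! 4! 4! / 11! → 1/34650; sum: t=1:−1/96 t=2:+1/72 = 1/288; 3j²(3 3 4; 0 2 -2) = Δ·Π!·Σ² = 1/462  (sign +1)
B: Δ: 2! 4! 4! / 11! → 1/34650; sum: t=2:+1/288 = 1/288; 3j²(3 3 4; -2 3 -1) = Δ·Π!·Σ² = 5/231  (sign -1)
I_A²/I_B² = (1/462)/(5/231) = 1/10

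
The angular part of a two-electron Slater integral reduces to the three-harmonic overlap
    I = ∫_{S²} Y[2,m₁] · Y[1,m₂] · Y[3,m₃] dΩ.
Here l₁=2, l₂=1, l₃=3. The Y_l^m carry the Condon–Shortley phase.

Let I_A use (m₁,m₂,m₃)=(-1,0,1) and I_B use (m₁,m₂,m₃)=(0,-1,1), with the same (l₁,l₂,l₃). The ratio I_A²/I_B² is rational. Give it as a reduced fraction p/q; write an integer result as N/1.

Same 2,1,3: normalisation and zero-m 3j drop out of the ratio.
A: Δ: 0! 4! 2! / 7! → 1/105; sum: t=0:+1/6 = 1/6; 3j²(2 1 3; -1 0 1) = Δ·Π!·Σ² = 8/105  (sign +1)
B: Δ: 0! 4! 2! / 7! → 1/105; sum: t=0:+1/8 = 1/8; 3j²(2 1 3; 0 -1 1) = Δ·Π!·Σ² = 2/35  (sign +1)
I_A²/I_B² = (8/105)/(2/35) = 4/3

4/3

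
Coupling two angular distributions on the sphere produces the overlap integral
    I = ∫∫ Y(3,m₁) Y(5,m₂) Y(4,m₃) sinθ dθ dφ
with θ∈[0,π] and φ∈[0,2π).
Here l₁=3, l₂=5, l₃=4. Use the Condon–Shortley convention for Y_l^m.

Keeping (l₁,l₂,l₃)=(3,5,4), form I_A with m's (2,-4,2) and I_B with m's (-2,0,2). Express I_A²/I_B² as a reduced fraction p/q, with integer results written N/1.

l's match ⇒ only the (l;m) 3-j factors differ between A and B.
A: triangle coeff Δ(3,5,4) = 1/180180; Σ_t [0,1]: t=0:+1/2880 t=1:−1/8640 = 1/4320; (3j)²=8/429 [(3 5 4; 2 -4 2)], sign=+1
B: triangle coeff Δ(3,5,4) = 1/180180; Σ_t [3,4]: t=3:−1/576 t=4:+1/2880 = -1/720; (3j)²=80/3003 [(3 5 4; -2 0 2)], sign=-1
I_A²/I_B² = (8/429)/(80/3003) = 7/10

7/10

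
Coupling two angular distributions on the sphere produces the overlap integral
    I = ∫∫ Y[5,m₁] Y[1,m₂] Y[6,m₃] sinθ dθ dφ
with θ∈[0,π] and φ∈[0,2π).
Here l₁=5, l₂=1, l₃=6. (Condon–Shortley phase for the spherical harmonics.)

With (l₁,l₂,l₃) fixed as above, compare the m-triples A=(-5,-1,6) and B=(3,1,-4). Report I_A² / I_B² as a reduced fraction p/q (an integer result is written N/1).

Shared (l₁,l₂,l₃)=(5,1,6): N and (l;000)² cancel in I_A²/I_B².
A: Δ = 0!·10!·2!/13! = 1/858; Racah Σ t=0..0: t=0:+1/7257600 = 1/7257600; ⇒ 3j(5 1 6; -5 -1 6)² = 1/13, sgn +1
B: Δ = 0!·10!·2!/13! = 1/858; Racah Σ t=0..0: t=0:+1/161280 = 1/161280; ⇒ 3j(5 1 6; 3 1 -4)² = 15/286, sgn +1
I_A²/I_B² = (1/13)/(15/286) = 22/15

22/15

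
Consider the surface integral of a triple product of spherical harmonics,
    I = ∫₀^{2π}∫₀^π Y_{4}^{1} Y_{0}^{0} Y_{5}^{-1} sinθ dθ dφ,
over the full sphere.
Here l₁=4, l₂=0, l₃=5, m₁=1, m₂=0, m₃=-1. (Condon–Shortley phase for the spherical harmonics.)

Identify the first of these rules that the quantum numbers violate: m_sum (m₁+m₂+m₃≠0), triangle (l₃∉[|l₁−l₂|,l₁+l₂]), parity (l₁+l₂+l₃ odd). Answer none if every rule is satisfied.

triangle

azimuthal sum: 1 + 0 − 1 = 0  ✓
4 ≤ 5 ≤ 4 (triangle on l)  ✗
L = 4 + 0 + 5 = 9 (odd)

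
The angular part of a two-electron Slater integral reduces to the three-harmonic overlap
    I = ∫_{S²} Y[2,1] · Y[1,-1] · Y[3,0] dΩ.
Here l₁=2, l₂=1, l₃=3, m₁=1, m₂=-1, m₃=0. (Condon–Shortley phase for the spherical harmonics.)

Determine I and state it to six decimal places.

0.143048

Rules hold: Σm=0, L=6 even, 1≤3≤3.
N = 5·3·7 = 105
Δ = 0!·4!·2!/7! = 1/105
Racah Σ t=0..0: t=0:+1/4 = 1/4
⇒ 3j(2 1 3; 0 0 0)² = 3/35, sgn -1
Racah Σ t=0..0: t=0:+1/12 = 1/12
⇒ 3j(2 1 3; 1 -1 0)² = 1/35, sgn -1
4πI² = N·(3j₀)²·(3jₘ)² = 9/35
I = +1·√(0.257143/4π) = 0.14304817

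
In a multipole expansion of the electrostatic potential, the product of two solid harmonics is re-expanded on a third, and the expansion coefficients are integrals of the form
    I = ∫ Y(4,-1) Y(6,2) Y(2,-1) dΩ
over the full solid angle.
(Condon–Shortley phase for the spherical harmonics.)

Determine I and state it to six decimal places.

0.238034

m-sum 0 ✓  L=12 even ✓  2≤2≤10 ✓
Π(2lᵢ+1) = 9×13×5 = 585
triangle coeff Δ(4,6,2) = 1/6435
Σ_t [4,4]: t=4:+1/2304 = 1/2304
(3j)²=5/143 [(4 6 2; 0 0 0)], sign=+1
Σ_t [5,5]: t=5:−1/4320 = -1/4320
(3j)²=224/6435 [(4 6 2; -1 2 -1)], sign=+1
⇒ 4πI² = 1120/1573
I = (+1)√(1120/1573/(4π)) = 0.23803440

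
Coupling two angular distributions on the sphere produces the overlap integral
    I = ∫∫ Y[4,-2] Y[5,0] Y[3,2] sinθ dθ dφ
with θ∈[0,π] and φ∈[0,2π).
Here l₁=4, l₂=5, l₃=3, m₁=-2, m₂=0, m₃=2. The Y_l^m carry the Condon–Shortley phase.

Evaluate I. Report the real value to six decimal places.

Rules hold: Σm=0, L=12 even, 1≤3≤9.
N = 9·11·7 = 693
Δ = 6!·2!·4!/13! = 1/180180
Racah Σ t=2..4: t=2:+1/576 t=3:−1/144 t=4:+1/576 = -1/288
⇒ 3j(4 5 3; 0 0 0)² = 20/1001, sgn +1
Racah Σ t=4..5: t=4:+1/576 t=5:−1/2880 = 1/720
⇒ 3j(4 5 3; -2 0 2)² = 80/3003, sgn -1
4πI² = N·(3j₀)²·(3jₘ)² = 4800/13013
I = -1·√(0.368862/4π) = -0.17132746

-0.171327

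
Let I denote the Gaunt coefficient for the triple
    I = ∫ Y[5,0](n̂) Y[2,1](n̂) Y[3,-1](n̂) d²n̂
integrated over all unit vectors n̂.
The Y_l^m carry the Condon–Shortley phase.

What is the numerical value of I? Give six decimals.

Rules hold: Σm=0, L=10 even, 3≤3≤7.
N = 11·5·7 = 385
Δ = 4!·6!·0!/11! = 1/2310
Racah Σ t=2..2: t=2:+1/144 = 1/144
⇒ 3j(5 2 3; 0 0 0)² = 10/231, sgn -1
Racah Σ t=3..3: t=3:−1/288 = -1/288
⇒ 3j(5 2 3; 0 1 -1)² = 5/231, sgn -1
4πI² = N·(3j₀)²·(3jₘ)² = 250/693
I = +1·√(0.36075/4π) = 0.16943318

0.169433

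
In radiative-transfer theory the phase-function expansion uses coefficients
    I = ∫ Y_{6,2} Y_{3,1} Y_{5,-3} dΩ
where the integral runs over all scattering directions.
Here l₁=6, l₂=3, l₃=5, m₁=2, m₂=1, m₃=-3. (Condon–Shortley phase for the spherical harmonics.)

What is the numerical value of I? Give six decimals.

Checks pass: Σm=0; 14 even; l₃=5∈[3,9].
(2·6+1)(2·3+1)(2·5+1) = 1001
Δ: 4! 8! 2! / 15! → 1/675675
sum: t=1:−1/8640 t=2:+1/2304 t=3:−1/8640 = 7/34560
3j²(6 3 5; 0 0 0) = Δ·Π!·Σ² = 7/429  (sign -1)
sum: t=2:+1/11520 t=3:−1/30240 t=4:+1/1935360 = 1/18432
3j²(6 3 5; 2 1 -3) = Δ·Π!·Σ² = 7/429  (sign +1)
combine: 4πI² = 1001·7/429·7/429 = 343/1287
take √, sign -1: I = -0.14563067

-0.145631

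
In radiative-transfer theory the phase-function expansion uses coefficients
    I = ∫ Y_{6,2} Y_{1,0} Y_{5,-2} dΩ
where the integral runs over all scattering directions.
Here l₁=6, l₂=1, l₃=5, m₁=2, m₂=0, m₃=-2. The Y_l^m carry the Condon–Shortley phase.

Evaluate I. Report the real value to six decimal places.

Checks pass: Σm=0; 12 even; l₃=5∈[5,7].
(2·6+1)(2·1+1)(2·5+1) = 429
Δ: 2! 10! 0! / 13! → 1/858
sum: t=1:−1/14400 = -1/14400
3j²(6 1 5; 0 0 0) = Δ·Π!·Σ² = 6/143  (sign +1)
sum: t=1:−1/30240 = -1/30240
3j²(6 1 5; 2 0 -2) = Δ·Π!·Σ² = 16/429  (sign +1)
combine: 4πI² = 429·6/143·16/429 = 96/143
take √, sign +1: I = 0.23113338

0.231133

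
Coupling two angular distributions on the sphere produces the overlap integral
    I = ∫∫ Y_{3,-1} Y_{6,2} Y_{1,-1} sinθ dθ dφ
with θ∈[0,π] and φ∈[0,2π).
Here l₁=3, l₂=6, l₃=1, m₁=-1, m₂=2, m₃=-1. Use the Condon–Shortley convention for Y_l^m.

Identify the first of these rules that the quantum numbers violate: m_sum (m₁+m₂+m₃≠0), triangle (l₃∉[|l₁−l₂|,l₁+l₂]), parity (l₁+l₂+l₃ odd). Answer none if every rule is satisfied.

triangle

Σmᵢ = 0  ✓
l₃∈[|l₁−l₂|,l₁+l₂]=[3,9], have l₃=1  ✗
Σlᵢ = 10 ⇒ even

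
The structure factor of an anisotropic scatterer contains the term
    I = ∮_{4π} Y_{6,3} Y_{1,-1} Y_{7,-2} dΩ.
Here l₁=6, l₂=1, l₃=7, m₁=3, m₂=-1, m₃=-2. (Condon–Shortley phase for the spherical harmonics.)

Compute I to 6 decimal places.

Checks pass: Σm=0; 14 even; l₃=7∈[5,7].
(2·6+1)(2·1+1)(2·7+1) = 585
Δ: 0! 12! 2! / 15! → 1/1365
sum: t=0:+1/518400 = 1/518400
3j²(6 1 7; 0 0 0) = Δ·Π!·Σ² = 7/195  (sign -1)
sum: t=0:+1/4354560 = 1/4354560
3j²(6 1 7; 3 -1 -2) = Δ·Π!·Σ² = 2/273  (sign -1)
combine: 4πI² = 585·7/195·2/273 = 2/13
take √, sign +1: I = 0.11064668

0.110647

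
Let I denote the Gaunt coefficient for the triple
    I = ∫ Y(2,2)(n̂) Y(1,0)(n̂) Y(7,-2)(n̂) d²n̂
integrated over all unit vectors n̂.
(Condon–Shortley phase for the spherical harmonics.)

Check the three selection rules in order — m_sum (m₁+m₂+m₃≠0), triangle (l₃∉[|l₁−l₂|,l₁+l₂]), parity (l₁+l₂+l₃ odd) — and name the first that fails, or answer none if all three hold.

triangle

Σmᵢ = 0  ✓
l₃∈[|l₁−l₂|,l₁+l₂]=[1,3], have l₃=7  ✗
Σlᵢ = 10 ⇒ even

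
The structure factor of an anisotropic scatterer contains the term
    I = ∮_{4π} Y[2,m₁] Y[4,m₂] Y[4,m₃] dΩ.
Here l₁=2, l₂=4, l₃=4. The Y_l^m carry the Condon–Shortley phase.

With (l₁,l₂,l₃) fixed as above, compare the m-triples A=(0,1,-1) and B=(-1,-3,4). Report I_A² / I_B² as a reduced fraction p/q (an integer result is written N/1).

289/588

Shared (l₁,l₂,l₃)=(2,4,4): N and (l;000)² cancel in I_A²/I_B².
A: Δ = 2!·2!·6!/11! = 1/13860; Racah Σ t=0..2: t=0:+1/480 t=1:−1/48 t=2:+1/144 = -17/1440; ⇒ 3j(2 4 4; 0 1 -1)² = 289/13860, sgn +1
B: Δ = 2!·2!·6!/11! = 1/13860; Racah Σ t=1..1: t=1:−1/1440 = -1/1440; ⇒ 3j(2 4 4; -1 -3 4)² = 7/165, sgn -1
I_A²/I_B² = (289/13860)/(7/165) = 289/588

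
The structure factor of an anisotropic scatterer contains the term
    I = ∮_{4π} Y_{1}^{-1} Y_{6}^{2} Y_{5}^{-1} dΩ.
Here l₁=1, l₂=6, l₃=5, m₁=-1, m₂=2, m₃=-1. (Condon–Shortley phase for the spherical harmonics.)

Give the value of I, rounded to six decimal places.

0.216205

m-sum 0 ✓  L=12 even ✓  5≤5≤7 ✓
Π(2lᵢ+1) = 3×13×11 = 429
triangle coeff Δ(1,6,5) = 1/858
Σ_t [1,1]: t=1:−1/14400 = -1/14400
(3j)²=6/143 [(1 6 5; 0 0 0)], sign=+1
Σ_t [2,2]: t=2:+1/34560 = 1/34560
(3j)²=14/429 [(1 6 5; -1 2 -1)], sign=+1
⇒ 4πI² = 84/143
I = (+1)√(84/143/(4π)) = 0.21620548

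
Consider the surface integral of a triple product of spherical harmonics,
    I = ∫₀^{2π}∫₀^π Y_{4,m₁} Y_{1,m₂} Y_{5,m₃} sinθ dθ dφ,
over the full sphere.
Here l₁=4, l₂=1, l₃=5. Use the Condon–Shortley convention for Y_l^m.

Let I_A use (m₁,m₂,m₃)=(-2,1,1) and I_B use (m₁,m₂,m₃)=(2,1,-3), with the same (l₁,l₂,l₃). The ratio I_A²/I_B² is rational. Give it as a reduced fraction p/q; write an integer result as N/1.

3/14

Shared (l₁,l₂,l₃)=(4,1,5): N and (l;000)² cancel in I_A²/I_B².
A: Δ = 0!·8!·2!/11! = 1/495; Racah Σ t=0..0: t=0:+1/2880 = 1/2880; ⇒ 3j(4 1 5; -2 1 1)² = 2/165, sgn +1
B: Δ = 0!·8!·2!/11! = 1/495; Racah Σ t=0..0: t=0:+1/2880 = 1/2880; ⇒ 3j(4 1 5; 2 1 -3)² = 28/495, sgn +1
I_A²/I_B² = (2/165)/(28/495) = 3/14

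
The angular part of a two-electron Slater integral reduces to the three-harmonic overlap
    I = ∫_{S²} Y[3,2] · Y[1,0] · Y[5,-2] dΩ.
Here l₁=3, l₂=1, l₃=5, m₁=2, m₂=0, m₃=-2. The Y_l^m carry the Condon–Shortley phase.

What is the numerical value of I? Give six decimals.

0.000000

triangle: need 2≤l₃≤4, have 5; I=0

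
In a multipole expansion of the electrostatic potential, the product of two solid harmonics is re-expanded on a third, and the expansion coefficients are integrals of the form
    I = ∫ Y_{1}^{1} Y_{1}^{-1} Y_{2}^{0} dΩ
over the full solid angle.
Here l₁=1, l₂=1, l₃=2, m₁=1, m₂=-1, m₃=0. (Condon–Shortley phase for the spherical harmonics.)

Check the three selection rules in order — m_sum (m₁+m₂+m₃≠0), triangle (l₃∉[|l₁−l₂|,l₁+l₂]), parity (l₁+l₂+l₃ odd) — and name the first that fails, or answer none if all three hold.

none

azimuthal sum: 1 − 1 + 0 = 0  ✓
0 ≤ 2 ≤ 2 (triangle on l)  ✓
L = 1 + 1 + 2 = 4 (even)  ✓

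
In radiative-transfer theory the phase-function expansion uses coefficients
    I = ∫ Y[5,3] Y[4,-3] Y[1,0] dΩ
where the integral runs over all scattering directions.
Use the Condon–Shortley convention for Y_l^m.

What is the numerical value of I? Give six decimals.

m-sum 0 ✓  L=10 even ✓  1≤1≤9 ✓
Π(2lᵢ+1) = 11×9×3 = 297
triangle coeff Δ(5,4,1) = 1/495
Σ_t [4,4]: t=4:+1/576 = 1/576
(3j)²=5/99 [(5 4 1; 0 0 0)], sign=-1
Σ_t [1,1]: t=1:−1/5040 = -1/5040
(3j)²=16/495 [(5 4 1; 3 -3 0)], sign=+1
⇒ 4πI² = 16/33
I = (-1)√(16/33/(4π)) = -0.19642560

-0.196426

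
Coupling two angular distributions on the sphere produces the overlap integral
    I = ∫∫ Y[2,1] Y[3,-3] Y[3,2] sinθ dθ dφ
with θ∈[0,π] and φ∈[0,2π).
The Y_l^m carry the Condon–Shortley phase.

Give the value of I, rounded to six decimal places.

Checks pass: Σm=0; 8 even; l₃=3∈[1,5].
(2·2+1)(2·3+1)(2·3+1) = 245
Δ: 2! 2! 4! / 9! → 1/3780
sum: t=0:+1/24 t=1:−1/4 t=2:+1/24 = -1/6
3j²(2 3 3; 0 0 0) = Δ·Π!·Σ² = 4/105  (sign +1)
sum: t=0:+1/48 = 1/48
3j²(2 3 3; 1 -3 2) = Δ·Π!·Σ² = 5/84  (sign -1)
combine: 4πI² = 245·4/105·5/84 = 5/9
take √, sign -1: I = -0.21026104

-0.210261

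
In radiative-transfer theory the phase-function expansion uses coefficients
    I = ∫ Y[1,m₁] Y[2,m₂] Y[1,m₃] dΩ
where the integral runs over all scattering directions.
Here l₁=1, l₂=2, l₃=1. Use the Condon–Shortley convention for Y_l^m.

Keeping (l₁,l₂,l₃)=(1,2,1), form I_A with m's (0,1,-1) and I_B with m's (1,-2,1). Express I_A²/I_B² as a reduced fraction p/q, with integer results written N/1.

1/2

l's match ⇒ only the (l;m) 3-j factors differ between A and B.
A: triangle coeff Δ(1,2,1) = 1/30; Σ_t [1,1]: t=1:−1/2 = -1/2; (3j)²=1/10 [(1 2 1; 0 1 -1)], sign=-1
B: triangle coeff Δ(1,2,1) = 1/30; Σ_t [0,0]: t=0:+1/4 = 1/4; (3j)²=1/5 [(1 2 1; 1 -2 1)], sign=+1
I_A²/I_B² = (1/10)/(1/5) = 1/2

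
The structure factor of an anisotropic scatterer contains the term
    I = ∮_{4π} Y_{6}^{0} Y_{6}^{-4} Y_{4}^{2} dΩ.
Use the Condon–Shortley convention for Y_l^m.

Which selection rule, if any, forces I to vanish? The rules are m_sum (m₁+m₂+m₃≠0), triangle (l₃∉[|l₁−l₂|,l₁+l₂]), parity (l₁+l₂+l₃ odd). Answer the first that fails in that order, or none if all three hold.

azimuthal sum: 0 − 4 + 2 = -2  ✗
0 ≤ 4 ≤ 12 (triangle on l)
L = 6 + 6 + 4 = 16 (even)

m_sum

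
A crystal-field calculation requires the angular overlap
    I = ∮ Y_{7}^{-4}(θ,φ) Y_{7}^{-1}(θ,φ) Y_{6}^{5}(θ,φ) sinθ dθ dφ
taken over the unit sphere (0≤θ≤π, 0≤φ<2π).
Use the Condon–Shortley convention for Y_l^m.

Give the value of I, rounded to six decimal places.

0.111002

m-sum 0 ✓  L=20 even ✓  0≤6≤14 ✓
Π(2lᵢ+1) = 15×15×13 = 2925
triangle coeff Δ(7,7,6) = 1/2444321880
Σ_t [1,7]: t=1:−1/2612736000 t=2:+1/20736000 t=3:−1/1658880 t=4:+1/746496 t=5:−1/1658880 t=6:+1/20736000 t=7:−1/2612736000 = 1/4354560
(3j)²=1000/138567 [(7 7 6; 0 0 0)], sign=+1
Σ_t [5,6]: t=5:−1/62208000 t=6:+1/124416000 = -1/124416000
(3j)²=154/20995 [(7 7 6; -4 -1 5)], sign=+1
⇒ 4πI² = 210000/1356277
I = (+1)√(210000/1356277/(4π)) = 0.11100193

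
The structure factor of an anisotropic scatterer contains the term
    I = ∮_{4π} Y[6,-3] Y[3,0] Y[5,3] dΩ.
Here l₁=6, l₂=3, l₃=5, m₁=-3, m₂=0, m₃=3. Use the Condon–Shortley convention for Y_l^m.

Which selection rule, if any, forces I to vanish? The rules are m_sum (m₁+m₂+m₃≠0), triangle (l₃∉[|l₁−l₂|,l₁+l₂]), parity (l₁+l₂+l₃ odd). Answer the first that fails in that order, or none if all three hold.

Σmᵢ = 0  ✓
l₃∈[|l₁−l₂|,l₁+l₂]=[3,9], have l₃=5  ✓
Σlᵢ = 14 ⇒ even  ✓

none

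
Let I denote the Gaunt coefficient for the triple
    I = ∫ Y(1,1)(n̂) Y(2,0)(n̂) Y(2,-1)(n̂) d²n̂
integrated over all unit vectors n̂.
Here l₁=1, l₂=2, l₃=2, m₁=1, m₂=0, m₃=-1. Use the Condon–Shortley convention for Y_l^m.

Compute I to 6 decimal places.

l₁+l₂+l₃=5 is odd: 3j(l;000)=0 ⇒ I=0

0.000000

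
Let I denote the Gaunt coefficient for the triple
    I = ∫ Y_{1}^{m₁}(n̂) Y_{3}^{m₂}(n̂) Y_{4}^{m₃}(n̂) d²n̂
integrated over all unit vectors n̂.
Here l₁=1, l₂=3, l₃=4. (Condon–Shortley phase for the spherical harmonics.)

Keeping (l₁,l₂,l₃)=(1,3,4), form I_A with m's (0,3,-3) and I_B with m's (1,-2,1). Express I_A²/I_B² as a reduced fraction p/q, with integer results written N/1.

Same 1,3,4: normalisation and zero-m 3j drop out of the ratio.
A: Δ: 0! 2! 6! / 9! → 1/252; sum: t=0:+1/720 = 1/720; 3j²(1 3 4; 0 3 -3) = Δ·Π!·Σ² = 1/36  (sign -1)
B: Δ: 0! 2! 6! / 9! → 1/252; sum: t=0:+1/240 = 1/240; 3j²(1 3 4; 1 -2 1) = Δ·Π!·Σ² = 1/84  (sign -1)
I_A²/I_B² = (1/36)/(1/84) = 7/3

7/3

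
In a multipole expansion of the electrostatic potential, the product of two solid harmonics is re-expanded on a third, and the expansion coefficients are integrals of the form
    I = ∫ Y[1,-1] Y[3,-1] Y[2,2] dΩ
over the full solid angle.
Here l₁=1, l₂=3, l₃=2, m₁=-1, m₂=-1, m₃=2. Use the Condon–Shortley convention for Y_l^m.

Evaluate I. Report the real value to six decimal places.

m-sum 0 ✓  L=6 even ✓  2≤2≤4 ✓
Π(2lᵢ+1) = 3×7×5 = 105
triangle coeff Δ(1,3,2) = 1/105
Σ_t [1,1]: t=1:−1/4 = -1/4
(3j)²=3/35 [(1 3 2; 0 0 0)], sign=-1
Σ_t [2,2]: t=2:+1/48 = 1/48
(3j)²=1/105 [(1 3 2; -1 -1 2)], sign=+1
⇒ 4πI² = 3/35
I = (-1)√(3/35/(4π)) = -0.08258890

-0.082589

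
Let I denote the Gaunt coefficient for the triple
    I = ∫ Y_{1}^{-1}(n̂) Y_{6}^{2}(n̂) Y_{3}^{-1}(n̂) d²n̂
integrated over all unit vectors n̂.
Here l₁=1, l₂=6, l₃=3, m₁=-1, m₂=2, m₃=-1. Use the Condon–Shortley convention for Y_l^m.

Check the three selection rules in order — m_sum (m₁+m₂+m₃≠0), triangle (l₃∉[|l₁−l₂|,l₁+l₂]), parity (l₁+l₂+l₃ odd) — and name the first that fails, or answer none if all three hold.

triangle

m₁+m₂+m₃ = -1 + 2 − 1 = 0  ✓
triangle: |1−6|=5 ≤ l₃=3 ≤ 1+6=7  ✗
parity: l₁+l₂+l₃ = 10 is even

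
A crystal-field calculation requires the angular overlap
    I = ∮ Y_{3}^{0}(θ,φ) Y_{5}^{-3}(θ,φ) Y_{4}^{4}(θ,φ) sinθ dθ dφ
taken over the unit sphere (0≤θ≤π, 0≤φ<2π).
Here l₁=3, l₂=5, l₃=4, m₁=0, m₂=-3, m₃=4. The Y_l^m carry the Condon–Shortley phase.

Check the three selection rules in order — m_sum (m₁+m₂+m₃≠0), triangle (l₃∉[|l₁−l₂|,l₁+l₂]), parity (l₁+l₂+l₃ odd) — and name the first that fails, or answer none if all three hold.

m₁+m₂+m₃ = 0 − 3 + 4 = 1  ✗
triangle: |3−5|=2 ≤ l₃=4 ≤ 3+5=8
parity: l₁+l₂+l₃ = 12 is even

m_sum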